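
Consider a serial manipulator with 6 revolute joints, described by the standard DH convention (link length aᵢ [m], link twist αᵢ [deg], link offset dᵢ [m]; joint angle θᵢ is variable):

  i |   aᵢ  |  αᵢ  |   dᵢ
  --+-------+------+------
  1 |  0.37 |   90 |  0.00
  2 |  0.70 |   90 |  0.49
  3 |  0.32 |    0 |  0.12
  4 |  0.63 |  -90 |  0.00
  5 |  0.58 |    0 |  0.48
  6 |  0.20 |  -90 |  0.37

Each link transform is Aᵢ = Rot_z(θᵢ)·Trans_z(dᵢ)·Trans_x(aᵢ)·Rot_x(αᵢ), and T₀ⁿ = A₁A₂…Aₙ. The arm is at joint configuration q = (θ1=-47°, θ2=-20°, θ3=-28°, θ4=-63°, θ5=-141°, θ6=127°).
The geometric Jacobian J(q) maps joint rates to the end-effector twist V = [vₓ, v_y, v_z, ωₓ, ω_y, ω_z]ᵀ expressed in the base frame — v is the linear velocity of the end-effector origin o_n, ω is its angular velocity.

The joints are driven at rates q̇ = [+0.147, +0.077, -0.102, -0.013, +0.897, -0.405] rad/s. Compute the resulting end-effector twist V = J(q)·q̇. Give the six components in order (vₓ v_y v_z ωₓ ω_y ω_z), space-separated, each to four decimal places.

o_n = [1.3334, -1.3591, -1.1257]
J₁: ẑ×o_n = [1.3591, 1.3334, -0.0000], ω = ẑ
J2: z=[-0.7314, -0.6820, 0.0000] o=[0.2523, -0.2706, 0.0000] → [0.7677, -0.8233, 1.5334, -0.7314, -0.6820, 0.0000]
J3: z=[-0.2333, 0.2501, -0.9397] o=[0.3426, -1.0859, -0.2394] → [-0.4784, -1.1378, -0.1841, -0.2333, 0.2501, -0.9397]
J4: z=[-0.2333, 0.2501, -0.9397] o=[0.6055, -1.1476, -0.4488] → [-0.3681, -0.8419, -0.1327, -0.2333, 0.2501, -0.9397]
J5: z=[0.6535, -0.6752, -0.3420] o=[1.0592, -0.7104, -0.4451] → [0.2378, 0.3511, -0.2387, 0.6535, -0.6752, -0.3420]
J6: z=[0.6535, -0.6752, -0.3420] o=[0.9632, -1.2560, -0.9549] → [0.0801, -0.0150, 0.1826, 0.6535, -0.6752, -0.3420]
V = J·q̇ = [0.4933, 0.5806, -0.1495, 0.2920, -0.4135, 0.0868]

0.4933 0.5806 -0.1495 0.2920 -0.4135 0.0868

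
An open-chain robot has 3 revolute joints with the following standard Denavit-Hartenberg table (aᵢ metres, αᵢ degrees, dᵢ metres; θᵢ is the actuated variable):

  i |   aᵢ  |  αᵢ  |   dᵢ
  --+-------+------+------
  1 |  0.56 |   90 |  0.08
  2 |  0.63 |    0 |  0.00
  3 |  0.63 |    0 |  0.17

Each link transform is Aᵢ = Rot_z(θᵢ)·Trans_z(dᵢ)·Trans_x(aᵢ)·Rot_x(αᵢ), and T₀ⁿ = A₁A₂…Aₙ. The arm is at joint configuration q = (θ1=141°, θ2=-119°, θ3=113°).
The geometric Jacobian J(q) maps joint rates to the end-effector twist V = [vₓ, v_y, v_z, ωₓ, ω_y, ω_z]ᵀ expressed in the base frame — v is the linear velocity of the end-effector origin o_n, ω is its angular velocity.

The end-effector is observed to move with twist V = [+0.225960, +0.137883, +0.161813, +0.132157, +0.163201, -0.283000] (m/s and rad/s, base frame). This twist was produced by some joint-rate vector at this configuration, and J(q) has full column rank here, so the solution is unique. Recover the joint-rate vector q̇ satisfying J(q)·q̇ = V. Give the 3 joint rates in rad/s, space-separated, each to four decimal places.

-0.2830 -0.0990 0.3090

o_n = [-0.5778, 0.6866, -0.5369]
J₁: ẑ×o_n = [-0.6866, -0.5778, 0.0000], ω = ẑ
J2: z=[0.6293, 0.7771, 0.0000] o=[-0.4352, 0.3524, 0.0800] → [-0.4794, 0.3882, 0.3211, 0.6293, 0.7771, 0.0000]
J3: z=[0.6293, 0.7771, 0.0000] o=[-0.1978, 0.1602, -0.4710] → [-0.0512, 0.0414, 0.6265, 0.6293, 0.7771, 0.0000]
q̇ = J⁺·V = [-0.2830, -0.0990, 0.3090]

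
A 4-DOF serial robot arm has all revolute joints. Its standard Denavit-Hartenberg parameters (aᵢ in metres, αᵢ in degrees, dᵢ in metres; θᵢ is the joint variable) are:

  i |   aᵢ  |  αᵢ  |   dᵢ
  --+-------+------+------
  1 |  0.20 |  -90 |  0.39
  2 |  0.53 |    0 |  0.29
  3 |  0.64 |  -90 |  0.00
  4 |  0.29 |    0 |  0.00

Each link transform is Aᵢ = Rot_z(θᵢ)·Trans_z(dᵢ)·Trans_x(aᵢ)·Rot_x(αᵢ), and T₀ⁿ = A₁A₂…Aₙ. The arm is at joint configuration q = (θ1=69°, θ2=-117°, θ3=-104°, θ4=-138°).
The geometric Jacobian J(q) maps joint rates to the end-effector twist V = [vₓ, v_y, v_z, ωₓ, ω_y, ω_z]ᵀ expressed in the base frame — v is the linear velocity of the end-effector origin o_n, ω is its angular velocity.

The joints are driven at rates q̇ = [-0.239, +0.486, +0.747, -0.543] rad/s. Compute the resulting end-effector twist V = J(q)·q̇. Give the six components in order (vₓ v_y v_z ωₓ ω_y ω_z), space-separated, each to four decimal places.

o_n = [-0.5813, -0.1635, 0.5837]
J₁: ẑ×o_n = [0.1635, -0.5813, 0.0000], ω = ẑ
J2: z=[-0.9336, 0.3584, 0.0000] o=[0.0717, 0.1867, 0.3900] → [0.0694, 0.1809, 0.5610, -0.9336, 0.3584, 0.0000]
J3: z=[-0.9336, 0.3584, 0.0000] o=[-0.2853, 0.0660, 0.8622] → [-0.0998, -0.2600, 0.3204, -0.9336, 0.3584, 0.0000]
J4: z=[-0.2351, -0.6125, 0.7547] o=[-0.4584, -0.3849, 0.4424] → [-0.2537, -0.0595, -0.1273, -0.2351, -0.6125, 0.7547]
V = J·q̇ = [0.0579, 0.0649, 0.5811, -1.0234, 0.7744, -0.6488]

0.0579 0.0649 0.5811 -1.0234 0.7744 -0.6488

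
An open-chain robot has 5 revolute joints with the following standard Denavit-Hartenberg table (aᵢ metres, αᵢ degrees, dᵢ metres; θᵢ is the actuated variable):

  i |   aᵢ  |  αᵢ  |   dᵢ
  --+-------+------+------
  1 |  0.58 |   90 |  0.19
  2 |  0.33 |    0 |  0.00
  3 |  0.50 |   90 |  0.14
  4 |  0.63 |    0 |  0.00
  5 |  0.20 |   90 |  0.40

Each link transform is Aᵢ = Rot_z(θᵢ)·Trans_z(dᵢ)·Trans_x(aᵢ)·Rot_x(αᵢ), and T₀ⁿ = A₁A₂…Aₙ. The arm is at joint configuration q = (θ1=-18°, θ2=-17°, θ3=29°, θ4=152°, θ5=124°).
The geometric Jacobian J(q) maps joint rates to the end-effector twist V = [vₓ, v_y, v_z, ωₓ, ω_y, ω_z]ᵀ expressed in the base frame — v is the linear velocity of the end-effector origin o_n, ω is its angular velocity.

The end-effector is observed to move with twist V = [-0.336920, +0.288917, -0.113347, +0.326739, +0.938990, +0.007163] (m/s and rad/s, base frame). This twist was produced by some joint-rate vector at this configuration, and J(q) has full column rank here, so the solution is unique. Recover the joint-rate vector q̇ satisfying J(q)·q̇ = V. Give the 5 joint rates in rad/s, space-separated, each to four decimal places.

o_n = [0.8248, -0.5170, -0.3051]
J₁: ẑ×o_n = [0.5170, 0.8248, -0.0000], ω = ẑ
J2: z=[-0.3090, -0.9511, 0.0000] o=[0.5516, -0.1792, 0.1900] → [0.4709, -0.1530, 0.3642, -0.3090, -0.9511, 0.0000]
J3: z=[-0.3090, -0.9511, 0.0000] o=[0.8517, -0.2767, 0.0935] → [0.3791, -0.1232, 0.0486, -0.3090, -0.9511, 0.0000]
J4: z=[0.1977, -0.0642, -0.9781] o=[1.2736, -0.5610, 0.1975] → [0.0753, 0.5384, -0.0201, 0.1977, -0.0642, -0.9781]
J5: z=[0.1977, -0.0642, -0.9781] o=[0.6648, -0.6742, 0.0818] → [0.1786, -0.0800, 0.0414, 0.1977, -0.0642, -0.9781]
q̇ = J⁺·V = [0.1040, -0.1930, -0.8010, 0.1340, -0.0350]

0.1040 -0.1930 -0.8010 0.1340 -0.0350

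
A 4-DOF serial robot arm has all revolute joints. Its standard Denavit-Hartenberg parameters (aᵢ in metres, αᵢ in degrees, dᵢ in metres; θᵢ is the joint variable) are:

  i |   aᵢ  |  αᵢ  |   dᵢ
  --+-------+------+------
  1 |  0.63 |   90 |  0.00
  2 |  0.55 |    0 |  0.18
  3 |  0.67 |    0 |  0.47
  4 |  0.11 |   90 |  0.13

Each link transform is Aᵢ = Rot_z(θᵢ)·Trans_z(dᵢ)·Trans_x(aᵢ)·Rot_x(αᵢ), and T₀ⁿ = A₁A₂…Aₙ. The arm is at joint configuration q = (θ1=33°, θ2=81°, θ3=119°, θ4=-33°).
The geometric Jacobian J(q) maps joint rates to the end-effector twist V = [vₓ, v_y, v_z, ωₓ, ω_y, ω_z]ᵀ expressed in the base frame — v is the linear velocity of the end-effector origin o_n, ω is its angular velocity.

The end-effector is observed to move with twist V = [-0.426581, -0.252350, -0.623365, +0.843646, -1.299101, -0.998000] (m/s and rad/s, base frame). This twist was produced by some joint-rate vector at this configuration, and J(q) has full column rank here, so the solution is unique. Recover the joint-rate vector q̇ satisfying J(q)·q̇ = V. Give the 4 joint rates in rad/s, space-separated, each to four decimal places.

o_n = [0.4074, -0.6655, 0.3388]
J₁: ẑ×o_n = [0.6655, 0.4074, -0.0000], ω = ẑ
J2: z=[0.5446, -0.8387, 0.0000] o=[0.5284, 0.3431, 0.0000] → [-0.2842, -0.1845, -0.6507, 0.5446, -0.8387, 0.0000]
J3: z=[0.5446, -0.8387, 0.0000] o=[0.6986, 0.2390, 0.5432] → [0.1714, 0.1113, -0.7368, 0.5446, -0.8387, 0.0000]
J4: z=[0.5446, -0.8387, 0.0000] o=[0.4265, -0.4981, 0.3141] → [-0.0208, -0.0135, -0.1072, 0.5446, -0.8387, 0.0000]
q̇ = J⁺·V = [-0.9980, -0.3030, 0.9880, 0.8640]

-0.9980 -0.3030 0.9880 0.8640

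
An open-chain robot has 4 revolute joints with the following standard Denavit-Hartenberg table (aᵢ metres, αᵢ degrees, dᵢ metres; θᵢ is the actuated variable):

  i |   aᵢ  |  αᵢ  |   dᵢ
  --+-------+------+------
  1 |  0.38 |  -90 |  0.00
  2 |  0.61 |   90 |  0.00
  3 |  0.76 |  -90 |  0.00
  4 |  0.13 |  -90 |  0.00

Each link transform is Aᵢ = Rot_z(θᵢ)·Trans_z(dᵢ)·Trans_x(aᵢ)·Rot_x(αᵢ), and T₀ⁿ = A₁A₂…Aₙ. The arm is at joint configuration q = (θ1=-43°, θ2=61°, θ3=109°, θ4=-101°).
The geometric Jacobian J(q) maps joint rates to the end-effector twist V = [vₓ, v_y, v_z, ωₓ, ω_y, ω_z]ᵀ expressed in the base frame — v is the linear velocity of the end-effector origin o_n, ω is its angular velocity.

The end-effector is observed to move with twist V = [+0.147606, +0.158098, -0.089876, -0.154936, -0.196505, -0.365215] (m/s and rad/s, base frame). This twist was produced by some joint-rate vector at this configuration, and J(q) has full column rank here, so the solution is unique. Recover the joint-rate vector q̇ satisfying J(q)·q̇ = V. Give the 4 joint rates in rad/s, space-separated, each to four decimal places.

o_n = [0.9650, 0.0506, -0.2623]
J₁: ẑ×o_n = [-0.0506, 0.9650, 0.0000], ω = ẑ
J2: z=[0.6820, 0.7314, 0.0000] o=[0.2779, -0.2592, 0.0000] → [-0.1918, 0.1789, -0.2913, 0.6820, 0.7314, 0.0000]
J3: z=[0.6397, -0.5965, 0.4848] o=[0.4942, -0.4608, -0.5335] → [-0.4097, 0.0548, 0.6080, 0.6397, -0.5965, 0.4848]
J4: z=[-0.5573, 0.0745, 0.8270] o=[0.8965, 0.1465, -0.3171] → [0.0834, 0.0872, 0.0484, -0.5573, 0.0745, 0.8270]
q̇ = J⁺·V = [0.3260, -0.4610, -0.3170, -0.6500]

0.3260 -0.4610 -0.3170 -0.6500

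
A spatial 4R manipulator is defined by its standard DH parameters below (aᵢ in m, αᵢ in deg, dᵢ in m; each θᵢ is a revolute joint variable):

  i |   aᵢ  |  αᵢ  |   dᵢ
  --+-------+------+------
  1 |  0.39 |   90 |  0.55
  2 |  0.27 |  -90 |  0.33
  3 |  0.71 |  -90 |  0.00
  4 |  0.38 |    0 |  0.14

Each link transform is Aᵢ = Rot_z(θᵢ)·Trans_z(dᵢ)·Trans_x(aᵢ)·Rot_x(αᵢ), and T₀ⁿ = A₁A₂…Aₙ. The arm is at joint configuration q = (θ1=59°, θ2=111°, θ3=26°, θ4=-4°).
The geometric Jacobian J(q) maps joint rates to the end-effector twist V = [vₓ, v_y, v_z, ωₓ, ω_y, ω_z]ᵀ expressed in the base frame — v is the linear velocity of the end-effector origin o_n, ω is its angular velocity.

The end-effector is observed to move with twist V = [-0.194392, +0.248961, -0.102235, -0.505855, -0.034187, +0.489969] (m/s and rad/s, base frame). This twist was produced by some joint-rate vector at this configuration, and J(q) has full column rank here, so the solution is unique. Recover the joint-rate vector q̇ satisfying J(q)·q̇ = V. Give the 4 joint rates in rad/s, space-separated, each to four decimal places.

o_n = [-0.2653, 0.0890, 1.6491]
J₁: ẑ×o_n = [-0.0890, -0.2653, 0.0000], ω = ẑ
J2: z=[0.8572, -0.5150, 0.0000] o=[0.2009, 0.3343, 0.5500] → [-0.5661, -0.9421, -0.4503, 0.8572, -0.5150, 0.0000]
J3: z=[-0.4808, -0.8002, -0.3584] o=[0.4339, 0.0814, 0.8021] → [-0.6751, 0.6578, -0.5632, -0.4808, -0.8002, -0.3584]
J4: z=[-0.6895, 0.5976, -0.4093] o=[0.0493, 0.0457, 1.3978] → [0.1679, 0.3020, 0.1581, -0.6895, 0.5976, -0.4093]
q̇ = J⁺·V = [0.7590, -0.1140, 0.3670, 0.3360]

0.7590 -0.1140 0.3670 0.3360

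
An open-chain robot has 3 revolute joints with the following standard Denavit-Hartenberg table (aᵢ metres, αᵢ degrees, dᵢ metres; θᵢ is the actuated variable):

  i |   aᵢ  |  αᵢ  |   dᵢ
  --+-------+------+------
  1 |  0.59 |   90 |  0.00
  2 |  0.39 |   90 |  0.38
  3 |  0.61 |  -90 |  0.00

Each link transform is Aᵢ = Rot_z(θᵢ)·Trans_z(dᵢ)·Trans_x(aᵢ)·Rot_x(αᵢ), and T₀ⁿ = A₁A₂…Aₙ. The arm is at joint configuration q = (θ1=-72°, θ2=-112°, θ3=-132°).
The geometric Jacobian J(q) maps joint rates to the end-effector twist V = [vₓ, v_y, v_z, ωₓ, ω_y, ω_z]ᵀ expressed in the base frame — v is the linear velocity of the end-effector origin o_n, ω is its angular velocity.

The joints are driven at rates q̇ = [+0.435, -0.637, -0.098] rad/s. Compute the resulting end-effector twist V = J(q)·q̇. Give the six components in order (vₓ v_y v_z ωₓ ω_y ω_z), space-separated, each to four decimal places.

o_n = [0.2542, -0.5449, 0.0168]
J₁: ẑ×o_n = [0.5449, 0.2542, -0.0000], ω = ẑ
J2: z=[-0.9511, -0.3090, 0.0000] o=[0.1823, -0.5611, 0.0000] → [-0.0052, 0.0160, 0.0068, -0.9511, -0.3090, 0.0000]
J3: z=[-0.2865, 0.8818, 0.3746] o=[-0.2242, -0.5396, -0.3616] → [0.3357, 0.2876, -0.4203, -0.2865, 0.8818, 0.3746]
V = J·q̇ = [0.2075, 0.0722, 0.0369, 0.6339, 0.1104, 0.3983]

0.2075 0.0722 0.0369 0.6339 0.1104 0.3983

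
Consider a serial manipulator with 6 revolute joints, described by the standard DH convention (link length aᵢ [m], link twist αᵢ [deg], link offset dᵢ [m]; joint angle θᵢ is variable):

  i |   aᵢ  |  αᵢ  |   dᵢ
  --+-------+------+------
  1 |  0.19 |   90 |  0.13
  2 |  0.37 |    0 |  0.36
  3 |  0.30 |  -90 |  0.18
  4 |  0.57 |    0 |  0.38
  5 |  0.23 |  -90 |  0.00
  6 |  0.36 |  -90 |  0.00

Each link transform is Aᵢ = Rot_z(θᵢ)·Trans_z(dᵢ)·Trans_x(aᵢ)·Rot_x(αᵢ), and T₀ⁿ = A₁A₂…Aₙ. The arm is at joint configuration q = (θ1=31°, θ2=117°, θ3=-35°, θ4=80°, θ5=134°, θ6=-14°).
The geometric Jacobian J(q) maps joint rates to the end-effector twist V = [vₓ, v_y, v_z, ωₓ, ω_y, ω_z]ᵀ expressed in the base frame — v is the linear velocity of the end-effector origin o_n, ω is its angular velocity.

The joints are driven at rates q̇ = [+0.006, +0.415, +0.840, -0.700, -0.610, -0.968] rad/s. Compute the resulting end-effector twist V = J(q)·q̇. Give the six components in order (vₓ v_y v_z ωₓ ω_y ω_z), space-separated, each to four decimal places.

-0.6927 0.2888 -0.5793 1.2804 0.2415 -0.7123

o_n = [-0.2314, -0.4921, 0.4442]
J₁: ẑ×o_n = [0.4921, -0.2314, 0.0000], ω = ẑ
J2: z=[0.5150, -0.8572, 0.0000] o=[0.1629, 0.0979, 0.1300] → [-0.2693, -0.1618, -0.6418, 0.5150, -0.8572, 0.0000]
J3: z=[0.5150, -0.8572, 0.0000] o=[0.2043, -0.2972, 0.4597] → [0.0133, 0.0080, -0.4739, 0.5150, -0.8572, 0.0000]
J4: z=[-0.8488, -0.5100, 0.1392] o=[0.3328, -0.4300, 0.7568] → [0.1681, -0.3438, -0.2351, -0.8488, -0.5100, 0.1392]
J5: z=[-0.8488, -0.5100, 0.1392] o=[-0.2671, -0.1356, 0.9077] → [0.2860, -0.3884, 0.3208, -0.8488, -0.5100, 0.1392]
J6: z=[0.4937, -0.6705, 0.5538] o=[-0.2236, -0.2595, 0.7188] → [0.3130, 0.1312, -0.1201, 0.4937, -0.6705, 0.5538]
V = J·q̇ = [-0.6927, 0.2888, -0.5793, 1.2804, 0.2415, -0.7123]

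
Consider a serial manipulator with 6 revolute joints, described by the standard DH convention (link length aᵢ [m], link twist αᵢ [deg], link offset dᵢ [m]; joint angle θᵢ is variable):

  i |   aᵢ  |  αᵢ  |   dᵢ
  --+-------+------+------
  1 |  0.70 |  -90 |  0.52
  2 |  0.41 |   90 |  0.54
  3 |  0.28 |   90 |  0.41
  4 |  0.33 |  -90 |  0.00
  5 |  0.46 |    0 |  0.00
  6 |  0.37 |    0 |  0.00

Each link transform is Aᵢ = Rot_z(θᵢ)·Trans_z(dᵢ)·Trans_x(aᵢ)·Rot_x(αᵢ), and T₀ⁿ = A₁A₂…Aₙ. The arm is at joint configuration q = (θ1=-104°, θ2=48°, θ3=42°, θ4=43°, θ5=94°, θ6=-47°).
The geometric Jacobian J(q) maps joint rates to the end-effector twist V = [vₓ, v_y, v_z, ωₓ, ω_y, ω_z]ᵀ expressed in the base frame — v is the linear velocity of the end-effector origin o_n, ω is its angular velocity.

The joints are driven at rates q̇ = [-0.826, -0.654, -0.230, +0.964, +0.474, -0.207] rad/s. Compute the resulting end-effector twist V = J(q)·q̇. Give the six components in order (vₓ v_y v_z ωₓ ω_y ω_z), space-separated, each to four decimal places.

o_n = [1.1131, -1.8962, 0.7266]
J₁: ẑ×o_n = [1.8962, 1.1131, -0.0000], ω = ẑ
J2: z=[0.9703, -0.2419, 0.0000] o=[-0.1693, -0.6792, 0.5200] → [-0.0500, -0.2005, -0.8706, 0.9703, -0.2419, 0.0000]
J3: z=[-0.1798, -0.7211, 0.6691] o=[0.2882, -1.0760, 0.2153] → [0.1801, 0.6438, 0.7422, -0.1798, -0.7211, 0.6691]
J4: z=[-0.8294, -0.2547, -0.4973] o=[0.3626, -1.5521, 0.3350] → [-0.2709, -0.0484, 0.4765, -0.8294, -0.2547, -0.4973]
J5: z=[-0.4922, -0.0879, 0.8660] o=[0.4498, -1.8699, 0.3523] → [-0.0101, 0.7586, 0.0713, -0.4922, -0.0879, 0.8660]
J6: z=[-0.4922, -0.0879, 0.8660] o=[0.8220, -1.7221, 0.5788] → [0.1378, 0.3249, 0.1113, -0.4922, -0.0879, 0.8660]
V = J·q̇ = [-1.8694, -0.6907, 0.8688, -1.5242, 0.0551, -1.2280]

-1.8694 -0.6907 0.8688 -1.5242 0.0551 -1.2280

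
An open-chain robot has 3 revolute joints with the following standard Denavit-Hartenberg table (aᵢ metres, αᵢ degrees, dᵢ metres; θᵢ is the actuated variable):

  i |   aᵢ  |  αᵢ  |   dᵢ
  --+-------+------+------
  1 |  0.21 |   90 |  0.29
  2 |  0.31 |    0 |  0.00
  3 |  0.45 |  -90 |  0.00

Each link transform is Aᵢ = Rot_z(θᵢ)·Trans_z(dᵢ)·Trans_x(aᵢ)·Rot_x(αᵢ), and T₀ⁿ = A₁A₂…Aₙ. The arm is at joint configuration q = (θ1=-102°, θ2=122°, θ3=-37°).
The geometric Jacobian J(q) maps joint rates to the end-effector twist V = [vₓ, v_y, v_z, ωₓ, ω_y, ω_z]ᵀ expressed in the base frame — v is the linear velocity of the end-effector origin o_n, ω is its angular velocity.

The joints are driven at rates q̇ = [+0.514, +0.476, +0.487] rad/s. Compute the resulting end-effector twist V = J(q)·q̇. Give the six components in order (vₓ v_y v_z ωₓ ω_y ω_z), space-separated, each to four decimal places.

o_n = [-0.0177, -0.0831, 1.0012]
J₁: ẑ×o_n = [0.0831, -0.0177, 0.0000], ω = ẑ
J2: z=[-0.9781, 0.2079, 0.0000] o=[-0.0437, -0.2054, 0.2900] → [0.1479, 0.6956, -0.1251, -0.9781, 0.2079, 0.0000]
J3: z=[-0.9781, 0.2079, 0.0000] o=[-0.0095, -0.0447, 0.5529] → [0.0932, 0.4385, 0.0392, -0.9781, 0.2079, 0.0000]
V = J·q̇ = [0.1585, 0.5356, -0.0404, -0.9420, 0.2002, 0.5140]

0.1585 0.5356 -0.0404 -0.9420 0.2002 0.5140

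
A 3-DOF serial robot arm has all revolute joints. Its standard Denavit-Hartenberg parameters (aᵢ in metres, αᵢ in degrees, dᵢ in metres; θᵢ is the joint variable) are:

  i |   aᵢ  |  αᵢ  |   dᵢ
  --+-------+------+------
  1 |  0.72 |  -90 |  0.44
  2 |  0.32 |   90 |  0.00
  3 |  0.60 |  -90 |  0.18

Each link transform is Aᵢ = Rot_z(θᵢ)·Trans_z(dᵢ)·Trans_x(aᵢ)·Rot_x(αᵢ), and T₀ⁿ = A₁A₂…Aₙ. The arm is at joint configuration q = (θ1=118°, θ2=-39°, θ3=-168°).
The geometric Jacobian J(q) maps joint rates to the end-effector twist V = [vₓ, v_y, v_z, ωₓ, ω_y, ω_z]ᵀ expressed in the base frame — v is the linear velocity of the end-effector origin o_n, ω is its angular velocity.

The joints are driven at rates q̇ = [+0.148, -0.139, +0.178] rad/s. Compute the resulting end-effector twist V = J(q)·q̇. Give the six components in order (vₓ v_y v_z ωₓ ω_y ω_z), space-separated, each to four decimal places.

0.0215 0.0563 -0.0306 0.1753 -0.0337 0.2863

o_n = [-0.0773, 0.4111, 0.4119]
J₁: ẑ×o_n = [-0.4111, -0.0773, 0.0000], ω = ẑ
J2: z=[-0.8829, -0.4695, 0.0000] o=[-0.3380, 0.6357, 0.4400] → [0.0132, -0.0248, 0.3207, -0.8829, -0.4695, 0.0000]
J3: z=[0.2954, -0.5557, 0.7771] o=[-0.4548, 0.8553, 0.6414] → [0.4727, 0.3611, 0.0785, 0.2954, -0.5557, 0.7771]
V = J·q̇ = [0.0215, 0.0563, -0.0306, 0.1753, -0.0337, 0.2863]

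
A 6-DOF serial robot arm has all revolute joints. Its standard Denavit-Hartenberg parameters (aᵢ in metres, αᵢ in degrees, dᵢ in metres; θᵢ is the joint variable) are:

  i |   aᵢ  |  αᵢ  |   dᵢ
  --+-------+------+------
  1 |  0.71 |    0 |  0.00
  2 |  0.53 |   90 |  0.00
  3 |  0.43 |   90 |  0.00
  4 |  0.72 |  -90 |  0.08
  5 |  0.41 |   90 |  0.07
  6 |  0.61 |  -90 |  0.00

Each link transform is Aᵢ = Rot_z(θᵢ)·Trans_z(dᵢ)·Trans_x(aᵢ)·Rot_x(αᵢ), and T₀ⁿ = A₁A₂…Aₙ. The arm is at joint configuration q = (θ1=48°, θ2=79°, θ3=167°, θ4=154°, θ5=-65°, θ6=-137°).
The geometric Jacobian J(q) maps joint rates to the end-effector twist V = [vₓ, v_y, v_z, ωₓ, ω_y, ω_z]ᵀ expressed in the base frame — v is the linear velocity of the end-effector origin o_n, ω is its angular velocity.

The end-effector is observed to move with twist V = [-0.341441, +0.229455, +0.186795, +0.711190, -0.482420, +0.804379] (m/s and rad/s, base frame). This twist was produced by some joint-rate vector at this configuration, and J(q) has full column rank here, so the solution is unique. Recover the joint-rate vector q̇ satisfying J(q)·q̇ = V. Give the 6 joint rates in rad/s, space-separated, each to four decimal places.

0.0560 0.9780 -0.4080 -0.5770 -0.9410 0.4030

o_n = [0.6145, 1.3727, 0.0344]
J₁: ẑ×o_n = [-1.3727, 0.6145, 0.0000], ω = ẑ
J2: z=[0.0000, 0.0000, 1.0000] o=[0.4751, 0.5276, 0.0000] → [-0.8451, 0.1394, 0.0000, 0.0000, 0.0000, 1.0000]
J3: z=[0.7986, 0.6018, 0.0000] o=[0.1561, 0.9509, 0.0000] → [0.0207, -0.0275, 0.0610, 0.7986, 0.6018, 0.0000]
J4: z=[-0.1354, 0.1797, 0.9744] o=[0.4083, 0.6163, 0.0967] → [-0.7482, 0.1925, -0.1395, -0.1354, 0.1797, 0.9744]
J5: z=[-0.9749, -0.1998, -0.0986] o=[0.2700, 1.3242, 0.0291] → [0.0037, -0.0288, 0.0215, -0.9749, -0.1998, -0.0986]
J6: z=[0.1032, -0.7971, 0.5950] o=[0.1208, 1.5439, 0.3492] → [0.3528, 0.3262, 0.3758, 0.1032, -0.7971, 0.5950]
q̇ = J⁺·V = [0.0560, 0.9780, -0.4080, -0.5770, -0.9410, 0.4030]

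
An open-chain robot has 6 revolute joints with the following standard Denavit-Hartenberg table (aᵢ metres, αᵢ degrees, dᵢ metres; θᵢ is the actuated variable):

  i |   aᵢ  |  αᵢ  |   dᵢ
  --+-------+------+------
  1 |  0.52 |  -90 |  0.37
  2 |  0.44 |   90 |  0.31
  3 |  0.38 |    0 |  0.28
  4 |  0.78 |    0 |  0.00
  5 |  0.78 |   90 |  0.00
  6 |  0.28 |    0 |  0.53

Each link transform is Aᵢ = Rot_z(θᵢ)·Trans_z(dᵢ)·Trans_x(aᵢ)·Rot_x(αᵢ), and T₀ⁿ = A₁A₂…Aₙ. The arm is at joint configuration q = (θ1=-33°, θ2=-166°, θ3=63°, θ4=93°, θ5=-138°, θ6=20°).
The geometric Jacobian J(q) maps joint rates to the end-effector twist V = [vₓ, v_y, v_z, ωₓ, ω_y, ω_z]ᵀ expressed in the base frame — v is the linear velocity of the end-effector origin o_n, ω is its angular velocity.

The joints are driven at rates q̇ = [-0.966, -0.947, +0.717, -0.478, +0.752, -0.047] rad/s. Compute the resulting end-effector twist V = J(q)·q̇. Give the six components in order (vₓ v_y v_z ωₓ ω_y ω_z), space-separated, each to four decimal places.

o_n = [-0.0722, 0.9819, 0.2608]
J₁: ẑ×o_n = [-0.9819, -0.0722, 0.0000], ω = ẑ
J2: z=[0.5446, 0.8387, 0.0000] o=[0.4361, -0.2832, 0.3700] → [-0.0916, 0.0595, 1.1153, 0.5446, 0.8387, 0.0000]
J3: z=[-0.2029, 0.1318, -0.9703] o=[0.2469, 0.2093, 0.4764] → [0.7212, 0.2659, -0.1147, -0.2029, 0.1318, -0.9703]
J4: z=[-0.2029, 0.1318, -0.9703] o=[0.2341, 0.6213, 0.2465] → [0.3517, 0.3001, -0.0328, -0.2029, 0.1318, -0.9703]
J5: z=[-0.2029, 0.1318, -0.9703] o=[0.9867, 0.5108, 0.0741] → [0.4816, 1.0654, 0.0440, -0.2029, 0.1318, -0.9703]
J6: z=[-0.7694, -0.6343, 0.0748] o=[0.5144, 1.1050, 0.2536] → [0.0046, -0.0383, -0.2773, -0.7694, -0.6343, 0.0748]
V = J·q̇ = [1.7461, 0.8636, -1.0767, -0.6807, -0.6338, -1.9311]

1.7461 0.8636 -1.0767 -0.6807 -0.6338 -1.9311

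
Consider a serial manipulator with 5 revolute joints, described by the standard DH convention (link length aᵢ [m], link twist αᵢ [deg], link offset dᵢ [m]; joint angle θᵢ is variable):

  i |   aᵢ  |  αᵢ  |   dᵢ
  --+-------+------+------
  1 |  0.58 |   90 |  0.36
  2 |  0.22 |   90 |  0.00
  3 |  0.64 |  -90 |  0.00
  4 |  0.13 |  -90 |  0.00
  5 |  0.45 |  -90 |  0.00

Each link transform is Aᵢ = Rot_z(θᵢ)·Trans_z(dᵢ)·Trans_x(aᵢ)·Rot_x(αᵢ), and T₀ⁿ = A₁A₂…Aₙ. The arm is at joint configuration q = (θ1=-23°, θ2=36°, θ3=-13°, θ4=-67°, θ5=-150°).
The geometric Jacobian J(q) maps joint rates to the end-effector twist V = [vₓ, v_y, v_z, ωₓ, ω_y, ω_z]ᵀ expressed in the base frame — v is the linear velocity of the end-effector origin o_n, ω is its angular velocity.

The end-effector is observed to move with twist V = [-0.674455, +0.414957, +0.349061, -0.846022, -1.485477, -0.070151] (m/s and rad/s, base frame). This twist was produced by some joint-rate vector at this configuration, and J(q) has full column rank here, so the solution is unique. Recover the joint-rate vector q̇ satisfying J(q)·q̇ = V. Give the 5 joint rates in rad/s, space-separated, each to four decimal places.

o_n = [0.9585, -0.5134, 1.0209]
J₁: ẑ×o_n = [0.5134, 0.9585, -0.0000], ω = ẑ
J2: z=[-0.3907, -0.9205, 0.0000] o=[0.5339, -0.2266, 0.3600] → [-0.6084, 0.2582, 0.5029, -0.3907, -0.9205, 0.0000]
J3: z=[0.5411, -0.2297, -0.8090] o=[0.6977, -0.2962, 0.4893] → [-0.2979, -0.4986, -0.0577, 0.5411, -0.2297, -0.8090]
J4: z=[-0.2132, -0.9680, 0.1322] o=[1.2184, -0.3608, 0.8559] → [-0.1396, 0.0008, -0.2190, -0.2132, -0.9680, 0.1322]
J5: z=[0.5374, -0.0032, 0.8433] o=[1.3244, -0.3934, 0.7881] → [0.1005, -0.4337, -0.0657, 0.5374, -0.0032, 0.8433]
q̇ = J⁺·V = [-0.1140, 0.9310, -0.2810, 0.7170, -0.3300]

-0.1140 0.9310 -0.2810 0.7170 -0.3300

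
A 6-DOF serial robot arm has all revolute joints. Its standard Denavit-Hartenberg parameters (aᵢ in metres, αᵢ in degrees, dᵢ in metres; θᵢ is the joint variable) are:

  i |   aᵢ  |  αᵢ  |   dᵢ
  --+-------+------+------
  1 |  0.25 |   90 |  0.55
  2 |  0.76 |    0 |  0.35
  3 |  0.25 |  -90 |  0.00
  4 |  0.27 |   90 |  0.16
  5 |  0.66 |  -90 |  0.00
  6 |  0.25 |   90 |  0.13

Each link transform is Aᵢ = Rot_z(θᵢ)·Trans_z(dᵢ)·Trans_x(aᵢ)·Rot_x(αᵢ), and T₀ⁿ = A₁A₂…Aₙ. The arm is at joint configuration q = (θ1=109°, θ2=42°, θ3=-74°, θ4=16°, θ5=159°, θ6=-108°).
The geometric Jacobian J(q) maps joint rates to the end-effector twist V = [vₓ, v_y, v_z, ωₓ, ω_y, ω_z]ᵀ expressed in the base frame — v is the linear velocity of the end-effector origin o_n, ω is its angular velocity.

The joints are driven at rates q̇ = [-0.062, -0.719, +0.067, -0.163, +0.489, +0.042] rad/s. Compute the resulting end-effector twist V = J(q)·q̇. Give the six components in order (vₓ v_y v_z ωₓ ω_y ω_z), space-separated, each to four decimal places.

-0.0373 0.2219 -0.6841 -0.1664 -0.0627 -0.2972

o_n = [0.3206, 1.1174, 1.2645]
J₁: ẑ×o_n = [-1.1174, 0.3206, 0.0000], ω = ẑ
J2: z=[0.9455, 0.3256, 0.0000] o=[-0.0814, 0.2364, 0.5500] → [0.2326, -0.6756, 0.7021, 0.9455, 0.3256, 0.0000]
J3: z=[0.9455, 0.3256, 0.0000] o=[0.0657, 0.8843, 1.0585] → [0.0671, -0.1948, 0.1374, 0.9455, 0.3256, 0.0000]
J4: z=[-0.1725, 0.5010, 0.8480] o=[-0.0034, 1.0848, 0.9261] → [0.1419, 0.3331, -0.1679, -0.1725, 0.5010, 0.8480]
J5: z=[0.8328, 0.5340, -0.1461] o=[-0.1730, 1.3489, 0.9242] → [0.1479, -0.3555, -0.4563, 0.8328, 0.5340, -0.1461]
J6: z=[0.3496, -0.7118, -0.6092] o=[0.1103, 1.0477, 1.4387] → [0.1664, -0.0672, 0.1740, 0.3496, -0.7118, -0.6092]
V = J·q̇ = [-0.0373, 0.2219, -0.6841, -0.1664, -0.0627, -0.2972]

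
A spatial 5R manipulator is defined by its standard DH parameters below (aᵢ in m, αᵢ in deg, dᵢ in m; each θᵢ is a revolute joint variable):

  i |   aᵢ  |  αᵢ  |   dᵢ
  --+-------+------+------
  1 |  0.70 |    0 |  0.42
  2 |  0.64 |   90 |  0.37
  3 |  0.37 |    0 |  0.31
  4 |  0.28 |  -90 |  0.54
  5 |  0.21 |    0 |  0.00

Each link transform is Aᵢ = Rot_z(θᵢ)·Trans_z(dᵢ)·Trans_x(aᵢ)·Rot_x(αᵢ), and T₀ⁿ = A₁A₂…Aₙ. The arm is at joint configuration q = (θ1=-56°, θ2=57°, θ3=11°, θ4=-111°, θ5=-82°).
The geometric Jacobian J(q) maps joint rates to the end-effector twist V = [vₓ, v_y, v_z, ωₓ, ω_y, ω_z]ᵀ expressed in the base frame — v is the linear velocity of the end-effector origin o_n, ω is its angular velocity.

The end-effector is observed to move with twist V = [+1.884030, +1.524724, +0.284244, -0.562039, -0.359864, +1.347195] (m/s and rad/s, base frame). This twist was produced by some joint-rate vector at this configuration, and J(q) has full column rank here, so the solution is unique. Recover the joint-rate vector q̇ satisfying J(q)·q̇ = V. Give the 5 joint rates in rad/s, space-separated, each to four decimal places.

o_n = [1.3593, -1.6216, 0.5561]
J₁: ẑ×o_n = [1.6216, 1.3593, -0.0000], ω = ẑ
J2: z=[0.0000, 0.0000, 1.0000] o=[0.3914, -0.5803, 0.4200] → [1.0412, 0.9678, -0.0000, 0.0000, 0.0000, 1.0000]
J3: z=[0.0175, -0.9998, 0.0000] o=[1.0313, -0.5692, 0.7900] → [0.2339, 0.0041, 0.3095, 0.0175, -0.9998, 0.0000]
J4: z=[0.0175, -0.9998, 0.0000] o=[1.3999, -0.8728, 0.8606] → [0.3045, 0.0053, -0.0537, 0.0175, -0.9998, 0.0000]
J5: z=[0.9847, 0.0172, -0.1736] o=[1.3607, -1.4135, 0.5849] → [-0.0366, 0.0286, -0.2048, 0.9847, 0.0172, -0.1736]
q̇ = J⁺·V = [0.8510, 0.3960, 0.5090, -0.1590, -0.5770]

0.8510 0.3960 0.5090 -0.1590 -0.5770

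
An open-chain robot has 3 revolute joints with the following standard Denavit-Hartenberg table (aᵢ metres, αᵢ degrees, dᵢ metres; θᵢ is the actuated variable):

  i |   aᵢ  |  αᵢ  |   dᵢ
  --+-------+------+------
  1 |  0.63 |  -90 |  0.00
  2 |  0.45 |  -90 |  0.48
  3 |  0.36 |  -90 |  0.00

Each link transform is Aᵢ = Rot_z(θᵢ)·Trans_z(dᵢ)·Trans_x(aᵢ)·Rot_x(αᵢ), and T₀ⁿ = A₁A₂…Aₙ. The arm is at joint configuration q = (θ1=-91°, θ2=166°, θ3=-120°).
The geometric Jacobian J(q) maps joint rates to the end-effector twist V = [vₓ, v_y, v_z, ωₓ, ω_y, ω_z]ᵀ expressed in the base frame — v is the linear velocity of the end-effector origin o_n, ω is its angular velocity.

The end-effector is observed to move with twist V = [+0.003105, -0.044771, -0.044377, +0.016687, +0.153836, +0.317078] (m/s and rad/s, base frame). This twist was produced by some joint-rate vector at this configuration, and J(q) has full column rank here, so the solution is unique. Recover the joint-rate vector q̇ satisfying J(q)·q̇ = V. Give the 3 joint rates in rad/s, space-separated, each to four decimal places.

-0.3010 0.0140 0.6370

o_n = [0.7852, -0.3818, -0.0653]
J₁: ẑ×o_n = [0.3818, 0.7852, -0.0000], ω = ẑ
J2: z=[0.9998, -0.0175, 0.0000] o=[-0.0110, -0.6299, 0.0000] → [0.0011, 0.0653, 0.2620, 0.9998, -0.0175, 0.0000]
J3: z=[0.0042, 0.2419, 0.9703] o=[0.4766, -0.2017, -0.1089] → [0.1853, 0.2993, -0.0754, 0.0042, 0.2419, 0.9703]
q̇ = J⁺·V = [-0.3010, 0.0140, 0.6370]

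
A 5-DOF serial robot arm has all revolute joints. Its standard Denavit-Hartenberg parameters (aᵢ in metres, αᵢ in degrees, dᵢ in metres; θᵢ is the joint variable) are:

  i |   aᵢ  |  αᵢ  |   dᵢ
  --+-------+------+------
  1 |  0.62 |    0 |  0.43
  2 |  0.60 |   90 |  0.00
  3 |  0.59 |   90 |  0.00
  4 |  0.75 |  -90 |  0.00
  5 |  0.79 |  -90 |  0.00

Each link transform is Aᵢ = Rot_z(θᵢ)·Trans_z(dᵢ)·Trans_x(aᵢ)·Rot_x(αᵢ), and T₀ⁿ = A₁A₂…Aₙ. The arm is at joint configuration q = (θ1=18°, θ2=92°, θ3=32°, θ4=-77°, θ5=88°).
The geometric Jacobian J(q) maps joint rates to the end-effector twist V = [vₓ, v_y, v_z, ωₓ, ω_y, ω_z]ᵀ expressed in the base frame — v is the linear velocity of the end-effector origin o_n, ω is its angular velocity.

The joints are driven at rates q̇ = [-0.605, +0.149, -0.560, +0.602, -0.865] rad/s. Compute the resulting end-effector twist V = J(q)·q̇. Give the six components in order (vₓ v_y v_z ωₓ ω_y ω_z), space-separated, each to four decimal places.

-0.5599 0.9692 0.1739 -0.5737 -0.6300 -1.4132

o_n = [-0.4063, 0.7127, 1.5049]
J₁: ẑ×o_n = [-0.7127, -0.4063, 0.0000], ω = ẑ
J2: z=[0.0000, 0.0000, 1.0000] o=[0.5897, 0.1916, 0.4300] → [-0.5211, -0.9959, 0.0000, 0.0000, 0.0000, 1.0000]
J3: z=[0.9397, 0.3420, 0.0000] o=[0.3844, 0.7554, 0.4300] → [0.3676, -1.0101, 0.2303, 0.9397, 0.3420, 0.0000]
J4: z=[-0.1812, 0.4980, -0.8480] o=[0.2133, 1.2256, 0.7427] → [-0.0554, 0.6636, 0.4015, -0.1812, 0.4980, -0.8480]
J5: z=[-0.0712, 0.8534, 0.5163] o=[-0.5223, 1.1101, 0.8321] → [0.7794, 0.1078, -0.0707, -0.0712, 0.8534, 0.5163]
V = J·q̇ = [-0.5599, 0.9692, 0.1739, -0.5737, -0.6300, -1.4132]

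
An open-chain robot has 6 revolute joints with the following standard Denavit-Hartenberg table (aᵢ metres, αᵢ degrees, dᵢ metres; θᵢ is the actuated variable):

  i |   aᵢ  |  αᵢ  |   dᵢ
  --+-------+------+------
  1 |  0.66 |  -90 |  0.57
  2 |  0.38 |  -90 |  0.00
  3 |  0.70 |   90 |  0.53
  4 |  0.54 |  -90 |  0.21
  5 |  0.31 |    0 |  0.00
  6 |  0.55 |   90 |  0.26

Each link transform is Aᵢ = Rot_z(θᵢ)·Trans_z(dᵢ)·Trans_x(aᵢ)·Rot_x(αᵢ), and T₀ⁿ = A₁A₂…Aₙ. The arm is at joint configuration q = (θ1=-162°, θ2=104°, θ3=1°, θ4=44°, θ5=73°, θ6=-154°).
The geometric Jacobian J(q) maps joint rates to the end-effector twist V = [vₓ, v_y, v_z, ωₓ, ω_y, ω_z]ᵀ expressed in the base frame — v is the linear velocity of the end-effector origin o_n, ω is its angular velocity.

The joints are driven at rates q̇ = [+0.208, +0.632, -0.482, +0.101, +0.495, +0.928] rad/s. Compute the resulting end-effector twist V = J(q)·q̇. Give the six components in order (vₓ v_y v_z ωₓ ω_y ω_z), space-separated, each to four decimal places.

1.2571 0.2516 0.9140 0.5047 -0.6249 1.2963

o_n = [0.9563, -0.1505, -0.5166]
J₁: ẑ×o_n = [0.1505, 0.9563, -0.0000], ω = ẑ
J2: z=[0.3090, -0.9511, 0.0000] o=[-0.6277, -0.2040, 0.5700] → [1.0334, 0.3358, 1.5230, 0.3090, -0.9511, 0.0000]
J3: z=[0.9228, 0.2998, 0.2419] o=[-0.5403, -0.1755, 0.2013] → [-0.2213, 1.0245, -0.4256, 0.9228, 0.2998, 0.2419]
J4: z=[0.3130, -0.9496, -0.0169] o=[0.1061, 0.0473, -0.3496] → [0.1552, 0.0379, 0.7455, 0.3130, -0.9496, -0.0169]
J5: z=[0.5078, 0.1522, 0.8479] o=[0.6052, -0.0041, -0.6393] → [0.1428, 0.2354, -0.1278, 0.5078, 0.1522, 0.8479]
J6: z=[0.5078, 0.1522, 0.8479] o=[0.5852, 0.3022, -0.6823] → [0.4091, 0.2305, -0.2864, 0.5078, 0.1522, 0.8479]
V = J·q̇ = [1.2571, 0.2516, 0.9140, 0.5047, -0.6249, 1.2963]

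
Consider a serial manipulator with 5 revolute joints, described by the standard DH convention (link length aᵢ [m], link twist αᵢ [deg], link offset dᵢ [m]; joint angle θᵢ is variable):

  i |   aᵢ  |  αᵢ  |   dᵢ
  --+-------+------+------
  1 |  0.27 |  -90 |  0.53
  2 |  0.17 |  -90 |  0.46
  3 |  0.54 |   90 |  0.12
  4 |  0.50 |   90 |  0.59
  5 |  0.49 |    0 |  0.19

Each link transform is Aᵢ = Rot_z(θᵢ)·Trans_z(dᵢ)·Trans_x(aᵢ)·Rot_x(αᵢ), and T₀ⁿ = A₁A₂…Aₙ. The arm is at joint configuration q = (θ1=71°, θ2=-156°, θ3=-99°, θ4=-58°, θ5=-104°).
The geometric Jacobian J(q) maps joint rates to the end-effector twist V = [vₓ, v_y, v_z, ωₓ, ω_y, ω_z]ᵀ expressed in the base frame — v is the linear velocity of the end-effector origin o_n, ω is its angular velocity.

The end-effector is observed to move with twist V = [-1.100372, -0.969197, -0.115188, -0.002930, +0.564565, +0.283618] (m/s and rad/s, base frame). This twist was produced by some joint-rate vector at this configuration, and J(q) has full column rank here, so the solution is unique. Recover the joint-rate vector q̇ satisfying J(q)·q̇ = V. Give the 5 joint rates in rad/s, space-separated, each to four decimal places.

0.7000 0.9980 0.2730 0.7750 0.8240

o_n = [-0.9028, 0.4985, 0.2383]
J₁: ẑ×o_n = [-0.4985, -0.9028, 0.0000], ω = ẑ
J2: z=[-0.9455, 0.3256, 0.0000] o=[0.0879, 0.2553, 0.5300] → [-0.0950, -0.2758, 0.0926, -0.9455, 0.3256, 0.0000]
J3: z=[0.1324, 0.3846, 0.9135] o=[-0.3976, 0.2582, 0.5991] → [-0.3583, -0.4138, 0.2261, 0.1324, 0.3846, 0.9135]
J4: z=[0.4417, 0.8022, -0.4017] o=[-0.8609, 0.5510, 0.6744] → [-0.3710, 0.2095, 0.0105, 0.4417, 0.8022, -0.4017]
J5: z=[0.6823, -0.5911, -0.4301] o=[-0.8916, 0.9822, 0.0332] → [-0.3293, -0.1351, -0.3368, 0.6823, -0.5911, -0.4301]
q̇ = J⁺·V = [0.7000, 0.9980, 0.2730, 0.7750, 0.8240]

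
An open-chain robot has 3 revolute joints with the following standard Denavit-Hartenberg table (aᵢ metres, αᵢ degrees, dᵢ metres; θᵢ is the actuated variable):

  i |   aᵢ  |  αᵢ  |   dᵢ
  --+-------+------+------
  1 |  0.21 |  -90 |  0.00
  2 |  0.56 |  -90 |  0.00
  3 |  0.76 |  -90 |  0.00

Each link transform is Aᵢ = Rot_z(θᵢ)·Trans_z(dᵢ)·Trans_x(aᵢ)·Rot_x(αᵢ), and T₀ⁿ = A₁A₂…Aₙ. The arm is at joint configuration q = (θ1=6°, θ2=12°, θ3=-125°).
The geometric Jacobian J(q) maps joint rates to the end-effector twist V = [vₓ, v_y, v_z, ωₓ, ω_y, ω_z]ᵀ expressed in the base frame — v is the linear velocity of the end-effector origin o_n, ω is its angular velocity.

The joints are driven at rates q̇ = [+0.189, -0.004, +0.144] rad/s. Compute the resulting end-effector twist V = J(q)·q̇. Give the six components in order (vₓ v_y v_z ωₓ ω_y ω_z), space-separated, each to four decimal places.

-0.0428 0.1216 -0.0182 -0.0294 -0.0071 0.0481

o_n = [0.2645, 0.6538, -0.0258]
J₁: ẑ×o_n = [-0.6538, 0.2645, 0.0000], ω = ẑ
J2: z=[-0.1045, 0.9945, 0.0000] o=[0.2088, 0.0220, 0.0000] → [-0.0257, -0.0027, -0.1214, -0.1045, 0.9945, 0.0000]
J3: z=[-0.2068, -0.0217, -0.9781] o=[0.7536, 0.0792, -0.1164] → [0.5600, 0.4972, -0.1294, -0.2068, -0.0217, -0.9781]
V = J·q̇ = [-0.0428, 0.1216, -0.0182, -0.0294, -0.0071, 0.0481]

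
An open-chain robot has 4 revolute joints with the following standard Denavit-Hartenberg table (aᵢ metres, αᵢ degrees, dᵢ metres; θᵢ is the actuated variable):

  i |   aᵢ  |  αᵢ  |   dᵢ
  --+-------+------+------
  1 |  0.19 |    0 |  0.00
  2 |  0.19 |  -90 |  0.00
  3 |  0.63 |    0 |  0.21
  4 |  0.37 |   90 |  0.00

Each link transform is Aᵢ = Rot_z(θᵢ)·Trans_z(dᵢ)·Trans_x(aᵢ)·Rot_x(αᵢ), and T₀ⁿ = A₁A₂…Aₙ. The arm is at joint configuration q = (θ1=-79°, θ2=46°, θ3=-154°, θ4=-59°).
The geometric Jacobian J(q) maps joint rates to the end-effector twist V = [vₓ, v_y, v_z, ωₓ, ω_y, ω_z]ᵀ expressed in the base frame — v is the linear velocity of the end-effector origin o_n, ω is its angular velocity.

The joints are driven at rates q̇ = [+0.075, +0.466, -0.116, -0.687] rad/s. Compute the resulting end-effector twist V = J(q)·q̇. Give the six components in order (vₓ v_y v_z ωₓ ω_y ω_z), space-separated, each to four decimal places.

o_n = [-0.4252, 0.3635, 0.0747]
J₁: ẑ×o_n = [-0.3635, -0.4252, 0.0000], ω = ẑ
J2: z=[0.0000, 0.0000, 1.0000] o=[0.0363, -0.1865, 0.0000] → [-0.5500, -0.4614, 0.0000, 0.0000, 0.0000, 1.0000]
J3: z=[0.5446, 0.8387, 0.0000] o=[0.1956, -0.2900, 0.0000] → [0.0626, -0.0407, 0.8765, 0.5446, 0.8387, 0.0000]
J4: z=[0.5446, 0.8387, 0.0000] o=[-0.1649, 0.1945, 0.2762] → [-0.1690, 0.1098, 0.3103, 0.5446, 0.8387, 0.0000]
V = J·q̇ = [-0.1747, -0.3176, -0.3149, -0.4373, -0.6735, 0.5410]

-0.1747 -0.3176 -0.3149 -0.4373 -0.6735 0.5410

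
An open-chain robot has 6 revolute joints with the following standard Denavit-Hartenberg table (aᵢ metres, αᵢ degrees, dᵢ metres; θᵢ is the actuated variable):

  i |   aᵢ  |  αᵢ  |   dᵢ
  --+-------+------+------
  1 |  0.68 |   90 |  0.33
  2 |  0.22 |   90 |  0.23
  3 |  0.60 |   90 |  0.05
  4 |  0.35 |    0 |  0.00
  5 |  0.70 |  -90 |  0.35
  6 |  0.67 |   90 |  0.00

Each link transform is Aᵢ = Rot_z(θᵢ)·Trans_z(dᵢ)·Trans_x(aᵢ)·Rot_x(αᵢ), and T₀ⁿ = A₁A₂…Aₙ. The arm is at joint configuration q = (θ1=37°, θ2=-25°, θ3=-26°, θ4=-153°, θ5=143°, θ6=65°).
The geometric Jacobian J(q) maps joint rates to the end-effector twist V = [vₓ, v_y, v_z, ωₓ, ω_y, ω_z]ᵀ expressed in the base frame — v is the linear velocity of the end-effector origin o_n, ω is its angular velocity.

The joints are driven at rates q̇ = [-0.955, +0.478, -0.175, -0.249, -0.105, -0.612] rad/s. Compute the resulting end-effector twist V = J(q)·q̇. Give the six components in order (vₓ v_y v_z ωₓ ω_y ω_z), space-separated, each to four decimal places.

1.3218 -0.9296 0.9433 0.8129 -0.4427 -0.2754

o_n = [1.6417, 1.3493, -0.0344]
J₁: ẑ×o_n = [-1.3493, 1.6417, 0.0000], ω = ẑ
J2: z=[0.6018, -0.7986, 0.0000] o=[0.5431, 0.4092, 0.3300] → [0.2911, 0.2193, 1.4432, 0.6018, -0.7986, 0.0000]
J3: z=[-0.3375, -0.2543, -0.9063] o=[0.8407, 0.3455, 0.2370] → [0.9787, -0.8176, -0.1351, -0.3375, -0.2543, -0.9063]
J4: z=[-0.8582, 0.4787, 0.1853] o=[1.0559, 0.8370, -0.0362] → [-0.0941, 0.1100, -0.7201, -0.8582, 0.4787, 0.1853]
J5: z=[-0.8582, 0.4787, 0.1853] o=[0.9889, 0.6154, 0.2263] → [-0.2608, -0.1028, -0.9424, -0.8582, 0.4787, 0.1853]
J6: z=[-0.2652, -0.1046, -0.9585] o=[0.9962, 1.3931, 0.1394] → [-0.0239, -0.6649, 0.0791, -0.2652, -0.1046, -0.9585]
V = J·q̇ = [1.3218, -0.9296, 0.9433, 0.8129, -0.4427, -0.2754]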